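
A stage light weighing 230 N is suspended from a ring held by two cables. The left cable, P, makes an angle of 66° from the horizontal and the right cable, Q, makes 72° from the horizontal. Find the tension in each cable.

ΣF_x = 0: −T_P·cos66° + T_Q·cos72° = 0 → T_Q = 1.31623·T_P.
ΣF_y = 0: T_P·sin66° + T_Q·sin72° = 230.
Substitute: T_P·(0.913545 + 1.31623·0.951057) = 230 → T_P = 106.218 ≈ 106.2 N.
Then T_Q = 1.31623 × 106.218 = 139.8 N.

T_P = 106.2 N, T_Q = 139.8 N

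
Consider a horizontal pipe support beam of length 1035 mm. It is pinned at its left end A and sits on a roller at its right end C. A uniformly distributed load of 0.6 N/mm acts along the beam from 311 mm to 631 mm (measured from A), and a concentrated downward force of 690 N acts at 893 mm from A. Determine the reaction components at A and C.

A_x = 0, A_y = 199.3 N, C_y = 682.7 N

Resultant of the distributed load: 0.6 × 320 = 192 N at 471 mm from A.
Taking moments about A: C_y·1035 − (0.6·320)·471 − 690·893 = 0 → C_y = 706602/1035 = 682.707 ≈ 682.7 N.
ΣF_y = 0: A_y + 682.707 − 0.6·320 − 690 = 0 → A_y = 199.3 N.
ΣF_x = 0: no horizontal applied forces, so A_x = 0.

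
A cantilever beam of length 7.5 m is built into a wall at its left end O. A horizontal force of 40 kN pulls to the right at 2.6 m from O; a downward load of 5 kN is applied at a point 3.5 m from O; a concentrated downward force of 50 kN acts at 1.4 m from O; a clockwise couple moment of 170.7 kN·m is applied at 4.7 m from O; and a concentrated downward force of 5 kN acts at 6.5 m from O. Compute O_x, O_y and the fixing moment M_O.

O_x = -40.00 kN, O_y = 60.00 kN, M_O = 290.7 kN·m

ΣF_x = 0: O_x + 40 = 0 → O_x = -40.00 kN.
ΣF_y = 0: O_y − 5 − 50 − 5 = 0 → O_y = 60.00 kN.
ΣM about O: M_O − 5·3.5 − 50·1.4 − 170.7 − 5·6.5 = 0 → M_O = 290.7 kN·m.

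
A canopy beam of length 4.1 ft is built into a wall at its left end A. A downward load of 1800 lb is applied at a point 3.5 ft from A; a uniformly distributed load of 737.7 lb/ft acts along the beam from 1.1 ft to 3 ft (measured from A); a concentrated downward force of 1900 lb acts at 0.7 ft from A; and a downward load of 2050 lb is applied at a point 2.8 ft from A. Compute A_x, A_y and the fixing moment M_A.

A_x = 0, A_y = 7152 lb, M_A = 16240 lb·ft

Resultant of the distributed load: 737.7 × 1.9 = 1401.63 lb at 2.05 ft from A.
ΣF_x = 0: A_x = 0.
ΣF_y = 0: A_y − 1800 − 737.7·1.9 − 1900 − 2050 = 0 → A_y = 7152 lb.
ΣM about A: M_A − 1800·3.5 − (737.7·1.9)·2.05 − 1900·0.7 − 2050·2.8 = 0 → M_A = 16240 lb·ft.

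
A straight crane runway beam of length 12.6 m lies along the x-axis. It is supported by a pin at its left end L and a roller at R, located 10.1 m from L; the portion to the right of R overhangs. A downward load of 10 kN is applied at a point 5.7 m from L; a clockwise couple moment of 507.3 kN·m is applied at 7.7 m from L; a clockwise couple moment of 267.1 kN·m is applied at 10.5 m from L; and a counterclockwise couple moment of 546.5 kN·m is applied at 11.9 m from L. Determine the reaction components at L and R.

L_x = 0, L_y = -18.21 kN, R_y = 28.21 kN

Moments about L: R_y·10.1 − 10·5.7 − 507.3 − 267.1 + 546.5 = 0 → R_y = 284.9/10.1 = 28.2079 ≈ 28.21 kN.
ΣF_y = 0: L_y + 28.2079 − 10 = 0 → L_y = -18.21 kN.
ΣF_x = 0: no horizontal applied forces, so L_x = 0.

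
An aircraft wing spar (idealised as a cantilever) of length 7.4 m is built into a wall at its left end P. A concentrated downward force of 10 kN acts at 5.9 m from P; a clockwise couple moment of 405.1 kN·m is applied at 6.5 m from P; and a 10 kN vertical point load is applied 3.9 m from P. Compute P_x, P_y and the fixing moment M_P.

P_x = 0, P_y = 20.00 kN, M_P = 503.1 kN·m

ΣF_x = 0: P_x = 0.
ΣF_y = 0: P_y − 10 − 10 = 0 → P_y = 20.00 kN.
ΣM about P: M_P − 10·5.9 − 405.1 − 10·3.9 = 0 → M_P = 503.1 kN·m.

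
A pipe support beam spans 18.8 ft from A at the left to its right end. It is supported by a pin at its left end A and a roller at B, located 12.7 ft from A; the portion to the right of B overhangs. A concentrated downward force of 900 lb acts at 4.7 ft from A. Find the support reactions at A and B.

A_x = 0, A_y = 566.9 lb, B_y = 333.1 lb

Moments about A: B_y·12.7 − 900·4.7 = 0 → B_y = 4230/12.7 = 333.071 ≈ 333.1 lb.
ΣF_y = 0: A_y + 333.071 − 900 = 0 → A_y = 566.9 lb.
ΣF_x = 0: no horizontal applied forces, so A_x = 0.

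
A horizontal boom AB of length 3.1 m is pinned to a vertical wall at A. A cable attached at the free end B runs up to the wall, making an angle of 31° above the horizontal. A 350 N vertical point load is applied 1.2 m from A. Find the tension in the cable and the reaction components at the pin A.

T = 263.1 N, A_x = 225.5 N, A_y = 214.5 N

ΣM about A: T·sin31°·3.1 − 350·1.2 = 0 → T = 420/(3.1·0.515038) = 263.056 ≈ 263.1 N.
ΣF_x = 0: A_x − T·cos31° = 0 → A_x = 263.056 × 0.857167 = 225.5 N.
ΣF_y = 0: A_y + T·sin31° − 350 = 0 → A_y = 350 − 263.056 × 0.515038 = 214.5 N.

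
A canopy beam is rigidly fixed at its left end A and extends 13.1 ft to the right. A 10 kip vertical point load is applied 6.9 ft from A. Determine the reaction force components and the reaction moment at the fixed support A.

A_x = 0, A_y = 10.00 kip, M_A = 69.00 kip·ft

ΣF_x = 0: A_x = 0.
ΣF_y = 0: A_y − 10 = 0 → A_y = 10.00 kip.
ΣM about A: M_A − 10·6.9 = 0 → M_A = 69.00 kip·ft.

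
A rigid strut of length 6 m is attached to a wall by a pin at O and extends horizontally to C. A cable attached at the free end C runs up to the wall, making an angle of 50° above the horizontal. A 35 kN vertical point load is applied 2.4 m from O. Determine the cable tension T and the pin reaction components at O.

ΣM about O: T·sin50°·6 − 35·2.4 = 0 → T = 84/(6·0.766044) = 18.2757 ≈ 18.28 kN.
ΣF_x = 0: O_x − T·cos50° = 0 → O_x = 18.2757 × 0.642788 = 11.75 kN.
ΣF_y = 0: O_y + T·sin50° − 35 = 0 → O_y = 35 − 18.2757 × 0.766044 = 21.00 kN.

T = 18.28 kN, O_x = 11.75 kN, O_y = 21.00 kN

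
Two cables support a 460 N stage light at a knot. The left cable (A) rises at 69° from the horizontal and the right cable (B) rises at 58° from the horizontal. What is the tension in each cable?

ΣF_x = 0: −T_A·cos69° + T_B·cos58° = 0 → T_B = 0.676269·T_A.
ΣF_y = 0: T_A·sin69° + T_B·sin58° = 460.
Substitute: T_A·(0.93358 + 0.676269·0.848048) = 460 → T_A = 305.224 ≈ 305.2 N.
Then T_B = 0.676269 × 305.224 = 206.4 N.

T_A = 305.2 N, T_B = 206.4 N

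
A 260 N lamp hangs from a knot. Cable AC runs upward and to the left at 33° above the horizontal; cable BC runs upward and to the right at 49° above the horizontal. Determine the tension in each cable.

T_AC = 172.3 N, T_BC = 220.2 N

ΣF_x = 0: −T_AC·cos33° + T_BC·cos49° = 0 → T_BC = 1.27835·T_AC.
ΣF_y = 0: T_AC·sin33° + T_BC·sin49° = 260.
Substitute: T_AC·(0.544639 + 1.27835·0.75471) = 260 → T_AC = 172.251 ≈ 172.3 N.
Then T_BC = 1.27835 × 172.251 = 220.2 N.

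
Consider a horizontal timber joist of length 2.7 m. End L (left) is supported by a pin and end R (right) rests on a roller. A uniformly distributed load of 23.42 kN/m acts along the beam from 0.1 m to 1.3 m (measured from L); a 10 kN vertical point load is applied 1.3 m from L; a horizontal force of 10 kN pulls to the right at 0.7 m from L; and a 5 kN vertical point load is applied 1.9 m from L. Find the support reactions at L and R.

L_x = -10.00 kN, L_y = 27.48 kN, R_y = 15.62 kN

Resultant of the distributed load: 23.42 × 1.2 = 28.104 kN at 0.7 m from L.
ΣM about L: R_y·2.7 − (23.42·1.2)·0.7 − 10·1.3 − 5·1.9 = 0 → R_y = 42.1728/2.7 = 15.6196 ≈ 15.62 kN.
ΣF_y = 0: L_y + 15.6196 − 23.42·1.2 − 10 − 5 = 0 → L_y = 27.48 kN.
ΣF_x = 0: L_x + 10 = 0 → L_x = -10.00 kN.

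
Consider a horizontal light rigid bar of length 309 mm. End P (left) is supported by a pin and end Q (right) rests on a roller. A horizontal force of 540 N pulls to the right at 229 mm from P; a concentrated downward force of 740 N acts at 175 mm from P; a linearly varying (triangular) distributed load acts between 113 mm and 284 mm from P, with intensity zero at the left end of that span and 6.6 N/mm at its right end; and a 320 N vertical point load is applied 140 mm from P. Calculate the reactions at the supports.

Resultant of the triangular load: ½ × 6.6 × 171 = 564.3 N, acting at 227 mm from P (one-third of the span from the peak).
Taking moments about P: Q_y·309 − 740·175 − (½·6.6·171)·227 − 320·140 = 0 → Q_y = 302396.1/309 = 978.628 ≈ 978.6 N.
ΣF_y = 0: P_y + 978.628 − 740 − ½·6.6·171 − 320 = 0 → P_y = 645.7 N.
ΣF_x = 0: P_x + 540 = 0 → P_x = -540.0 N.

P_x = -540.0 N, P_y = 645.7 N, Q_y = 978.6 N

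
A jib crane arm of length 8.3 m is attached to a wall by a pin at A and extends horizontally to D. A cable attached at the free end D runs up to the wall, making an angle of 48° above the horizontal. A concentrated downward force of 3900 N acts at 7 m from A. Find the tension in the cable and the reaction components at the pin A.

T = 4426 N, A_x = 2962 N, A_y = 610.8 N

ΣM about A: T·sin48°·8.3 − 3900·7 = 0 → T = 27300/(8.3·0.743145) = 4426 N.
ΣF_x = 0: A_x − T·cos48° = 0 → A_x = 4426 × 0.669131 = 2962 N.
ΣF_y = 0: A_y + T·sin48° − 3900 = 0 → A_y = 3900 − 4426 × 0.743145 = 610.8 N.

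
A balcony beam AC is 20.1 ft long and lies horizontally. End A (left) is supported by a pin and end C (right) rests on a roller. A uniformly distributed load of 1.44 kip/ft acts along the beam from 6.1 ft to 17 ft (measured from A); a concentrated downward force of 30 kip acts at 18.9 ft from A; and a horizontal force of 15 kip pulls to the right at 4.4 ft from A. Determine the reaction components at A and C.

A_x = -15.00 kip, A_y = 8.468 kip, C_y = 37.23 kip

Resultant of the distributed load: 1.44 × 10.9 = 15.696 kip at 11.55 ft from A.
ΣM about A: C_y·20.1 − (1.44·10.9)·11.55 − 30·18.9 = 0 → C_y = 748.2888/20.1 = 37.2283 ≈ 37.23 kip.
ΣF_y = 0: A_y + 37.2283 − 1.44·10.9 − 30 = 0 → A_y = 8.468 kip.
ΣF_x = 0: A_x + 15 = 0 → A_x = -15.00 kip.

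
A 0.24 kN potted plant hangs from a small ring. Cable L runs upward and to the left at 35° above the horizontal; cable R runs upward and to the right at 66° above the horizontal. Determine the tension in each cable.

T_L = 0.09944 kN, T_R = 0.2003 kN

ΣF_x = 0: −T_L·cos35° + T_R·cos66° = 0 → T_R = 2.01396·T_L.
ΣF_y = 0: T_L·sin35° + T_R·sin66° = 0.24.
Substitute: T_L·(0.573576 + 2.01396·0.913545) = 0.24 → T_L = 0.099444 ≈ 0.09944 kN.
Then T_R = 2.01396 × 0.099444 = 0.2003 kN.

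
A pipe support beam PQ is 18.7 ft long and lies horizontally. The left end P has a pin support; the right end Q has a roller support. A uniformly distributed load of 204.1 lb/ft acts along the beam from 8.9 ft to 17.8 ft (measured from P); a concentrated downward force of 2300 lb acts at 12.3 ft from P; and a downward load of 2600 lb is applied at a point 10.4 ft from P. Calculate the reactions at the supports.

Resultant of the distributed load: 204.1 × 8.9 = 1816.49 lb at 13.35 ft from P.
Taking moments about P: Q_y·18.7 − (204.1·8.9)·13.35 − 2300·12.3 − 2600·10.4 = 0 → Q_y = 79580.1415/18.7 = 4255.62 ≈ 4256 lb.
ΣF_y = 0: P_y + 4255.62 − 204.1·8.9 − 2300 − 2600 = 0 → P_y = 2461 lb.
ΣF_x = 0: no horizontal applied forces, so P_x = 0.

P_x = 0, P_y = 2461 lb, Q_y = 4256 lb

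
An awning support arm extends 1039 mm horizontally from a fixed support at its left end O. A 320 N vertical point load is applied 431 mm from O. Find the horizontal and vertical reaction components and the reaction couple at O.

ΣF_x = 0: O_x = 0.
ΣF_y = 0: O_y − 320 = 0 → O_y = 320.0 N.
ΣM about O: M_O − 320·431 = 0 → M_O = 137900 N·mm.

O_x = 0, O_y = 320.0 N, M_O = 137900 N·mm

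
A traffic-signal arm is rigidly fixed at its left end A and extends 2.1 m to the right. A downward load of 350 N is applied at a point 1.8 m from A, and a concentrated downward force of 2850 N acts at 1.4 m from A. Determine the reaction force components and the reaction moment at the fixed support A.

A_x = 0, A_y = 3200 N, M_A = 4620 N·m

ΣF_x = 0: A_x = 0.
ΣF_y = 0: A_y − 350 − 2850 = 0 → A_y = 3200 N.
ΣM about A: M_A − 350·1.8 − 2850·1.4 = 0 → M_A = 4620 N·m.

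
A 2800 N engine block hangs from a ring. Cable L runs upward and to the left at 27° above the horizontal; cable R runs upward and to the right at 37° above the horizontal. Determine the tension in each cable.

ΣF_x = 0: −T_L·cos27° + T_R·cos37° = 0 → T_R = 1.11566·T_L.
ΣF_y = 0: T_L·sin27° + T_R·sin37° = 2800.
Substitute: T_L·(0.45399 + 1.11566·0.601815) = 2800 → T_L = 2487.98 ≈ 2488 N.
Then T_R = 1.11566 × 2487.98 = 2776 N.

T_L = 2488 N, T_R = 2776 N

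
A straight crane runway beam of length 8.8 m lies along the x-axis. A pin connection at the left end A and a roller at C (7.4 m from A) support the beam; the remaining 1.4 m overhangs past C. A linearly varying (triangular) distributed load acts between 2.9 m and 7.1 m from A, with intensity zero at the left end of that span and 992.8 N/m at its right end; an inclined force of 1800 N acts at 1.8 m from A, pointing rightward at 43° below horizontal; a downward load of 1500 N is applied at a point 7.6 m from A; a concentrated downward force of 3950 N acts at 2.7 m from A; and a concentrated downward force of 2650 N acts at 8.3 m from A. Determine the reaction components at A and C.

Resultant of the triangular load: ½ × 992.8 × 4.2 = 2084.88 N, acting at 5.7 m from A (one-third of the span from the peak).
ΣM about A: C_y·7.4 − (½·992.8·4.2)·5.7 − 1800·sin43°·1.8 − 1500·7.6 − 3950·2.7 − 2650·8.3 = 0 → C_y = 58153.5/7.4 = 7858.58 ≈ 7859 N.
ΣF_y = 0: A_y + 7858.58 − ½·992.8·4.2 − 1800·sin43° − 1500 − 3950 − 2650 = 0 → A_y = 3554 N.
ΣF_x = 0: A_x + 1800·cos43° = 0 → A_x = -1316 N.

A_x = -1316 N, A_y = 3554 N, C_y = 7859 N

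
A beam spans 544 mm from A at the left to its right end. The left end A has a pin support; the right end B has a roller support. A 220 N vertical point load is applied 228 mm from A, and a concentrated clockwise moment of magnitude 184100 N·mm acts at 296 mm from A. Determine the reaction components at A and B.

Moments about A: B_y·544 − 220·228 − 184100 = 0 → B_y = 234260/544 = 430.625 ≈ 430.6 N.
ΣF_y = 0: A_y + 430.625 − 220 = 0 → A_y = -210.6 N.
ΣF_x = 0: no horizontal applied forces, so A_x = 0.

A_x = 0, A_y = -210.6 N, B_y = 430.6 N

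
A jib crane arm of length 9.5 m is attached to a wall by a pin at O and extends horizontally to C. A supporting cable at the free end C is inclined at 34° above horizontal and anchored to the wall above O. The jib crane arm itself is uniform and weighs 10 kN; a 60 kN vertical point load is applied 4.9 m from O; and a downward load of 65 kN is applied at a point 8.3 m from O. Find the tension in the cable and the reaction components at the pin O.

ΣM about O: T·sin34°·9.5 − 10·4.75 − 60·4.9 − 65·8.3 = 0 → T = 881/(9.5·0.559193) = 165.84 ≈ 165.8 kN.
ΣF_x = 0: O_x − T·cos34° = 0 → O_x = 165.84 × 0.829038 = 137.5 kN.
ΣF_y = 0: O_y + T·sin34° − 10 − 60 − 65 = 0 → O_y = 135 − 165.84 × 0.559193 = 42.26 kN.

T = 165.8 kN, O_x = 137.5 kN, O_y = 42.26 kN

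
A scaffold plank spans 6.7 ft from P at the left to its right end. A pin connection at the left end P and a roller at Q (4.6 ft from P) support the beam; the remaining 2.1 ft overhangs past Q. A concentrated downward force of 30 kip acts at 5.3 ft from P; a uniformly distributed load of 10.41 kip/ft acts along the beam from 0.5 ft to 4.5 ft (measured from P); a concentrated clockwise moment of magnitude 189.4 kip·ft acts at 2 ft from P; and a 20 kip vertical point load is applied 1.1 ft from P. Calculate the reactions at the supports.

Resultant of the distributed load: 10.41 × 4 = 41.64 kip at 2.5 ft from P.
ΣM about P: Q_y·4.6 − 30·5.3 − (10.41·4)·2.5 − 189.4 − 20·1.1 = 0 → Q_y = 474.5/4.6 = 103.152 ≈ 103.2 kip.
ΣF_y = 0: P_y + 103.152 − 30 − 10.41·4 − 20 = 0 → P_y = -11.51 kip.
ΣF_x = 0: no horizontal applied forces, so P_x = 0.

P_x = 0, P_y = -11.51 kip, Q_y = 103.2 kip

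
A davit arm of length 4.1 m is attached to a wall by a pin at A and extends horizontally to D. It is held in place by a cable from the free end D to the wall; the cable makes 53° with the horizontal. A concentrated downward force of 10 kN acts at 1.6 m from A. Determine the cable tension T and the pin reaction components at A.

ΣM about A: T·sin53°·4.1 − 10·1.6 = 0 → T = 16/(4.1·0.798636) = 4.88638 ≈ 4.886 kN.
ΣF_x = 0: A_x − T·cos53° = 0 → A_x = 4.88638 × 0.601815 = 2.941 kN.
ΣF_y = 0: A_y + T·sin53° − 10 = 0 → A_y = 10 − 4.88638 × 0.798636 = 6.098 kN.

T = 4.886 kN, A_x = 2.941 kN, A_y = 6.098 kN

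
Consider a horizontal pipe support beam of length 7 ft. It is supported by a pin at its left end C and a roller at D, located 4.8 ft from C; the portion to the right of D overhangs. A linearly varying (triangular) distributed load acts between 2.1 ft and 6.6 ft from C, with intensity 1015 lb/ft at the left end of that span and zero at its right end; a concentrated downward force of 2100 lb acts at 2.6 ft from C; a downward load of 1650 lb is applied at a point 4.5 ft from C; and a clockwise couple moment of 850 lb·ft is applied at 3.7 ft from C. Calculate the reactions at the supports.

C_x = 0, C_y = 1459 lb, D_y = 4574 lb

Resultant of the triangular load: ½ × 1015 × 4.5 = 2283.75 lb, acting at 3.6 ft from C (one-third of the span from the peak).
Taking moments about C: D_y·4.8 − (½·1015·4.5)·3.6 − 2100·2.6 − 1650·4.5 − 850 = 0 → D_y = 21956.5/4.8 = 4574.27 ≈ 4574 lb.
ΣF_y = 0: C_y + 4574.27 − ½·1015·4.5 − 2100 − 1650 = 0 → C_y = 1459 lb.
ΣF_x = 0: no horizontal applied forces, so C_x = 0.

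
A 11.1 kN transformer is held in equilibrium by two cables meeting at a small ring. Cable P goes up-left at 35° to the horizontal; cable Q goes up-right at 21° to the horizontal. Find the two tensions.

ΣF_x = 0: −T_P·cos35° + T_Q·cos21° = 0 → T_Q = 0.877431·T_P.
ΣF_y = 0: T_P·sin35° + T_Q·sin21° = 11.1.
Substitute: T_P·(0.573576 + 0.877431·0.358368) = 11.1 → T_P = 12.4997 ≈ 12.50 kN.
Then T_Q = 0.877431 × 12.4997 = 10.97 kN.

T_P = 12.50 kN, T_Q = 10.97 kN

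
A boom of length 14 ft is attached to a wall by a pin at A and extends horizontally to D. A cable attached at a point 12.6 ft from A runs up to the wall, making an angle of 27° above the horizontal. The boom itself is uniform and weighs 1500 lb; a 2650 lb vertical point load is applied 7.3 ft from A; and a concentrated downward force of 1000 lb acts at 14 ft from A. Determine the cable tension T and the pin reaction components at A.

ΣM about A: T·sin27°·12.6 − 1500·7 − 2650·7.3 − 1000·14 = 0 → T = 43845/(12.6·0.45399) = 7664.84 ≈ 7665 lb.
ΣF_x = 0: A_x − T·cos27° = 0 → A_x = 7664.84 × 0.891007 = 6829 lb.
ΣF_y = 0: A_y + T·sin27° − 1500 − 2650 − 1000 = 0 → A_y = 5150 − 7664.84 × 0.45399 = 1670 lb.

T = 7665 lb, A_x = 6829 lb, A_y = 1670 lb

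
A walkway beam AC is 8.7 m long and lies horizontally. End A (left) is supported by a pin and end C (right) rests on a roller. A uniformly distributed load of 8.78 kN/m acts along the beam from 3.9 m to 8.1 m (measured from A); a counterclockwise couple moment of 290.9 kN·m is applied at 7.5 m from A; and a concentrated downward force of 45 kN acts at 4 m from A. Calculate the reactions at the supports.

A_x = 0, A_y = 69.19 kN, C_y = 12.68 kN

Resultant of the distributed load: 8.78 × 4.2 = 36.876 kN at 6 m from A.
ΣM about A: C_y·8.7 − (8.78·4.2)·6 + 290.9 − 45·4 = 0 → C_y = 110.356/8.7 = 12.6846 ≈ 12.68 kN.
ΣF_y = 0: A_y + 12.6846 − 8.78·4.2 − 45 = 0 → A_y = 69.19 kN.
ΣF_x = 0: no horizontal applied forces, so A_x = 0.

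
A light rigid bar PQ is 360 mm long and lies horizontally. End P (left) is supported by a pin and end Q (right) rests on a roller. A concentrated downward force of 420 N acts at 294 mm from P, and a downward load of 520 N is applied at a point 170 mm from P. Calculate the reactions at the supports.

P_x = 0, P_y = 351.4 N, Q_y = 588.6 N

ΣM about P: Q_y·360 − 420·294 − 520·170 = 0 → Q_y = 211880/360 = 588.556 ≈ 588.6 N.
ΣF_y = 0: P_y + 588.556 − 420 − 520 = 0 → P_y = 351.4 N.
ΣF_x = 0: no horizontal applied forces, so P_x = 0.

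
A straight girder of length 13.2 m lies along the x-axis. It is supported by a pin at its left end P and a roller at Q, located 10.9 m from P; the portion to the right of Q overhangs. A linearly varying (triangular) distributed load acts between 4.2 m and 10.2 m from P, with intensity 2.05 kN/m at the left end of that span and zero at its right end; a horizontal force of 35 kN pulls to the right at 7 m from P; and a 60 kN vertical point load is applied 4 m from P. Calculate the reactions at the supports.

P_x = -35.00 kN, P_y = 40.63 kN, Q_y = 25.52 kN

Resultant of the triangular load: ½ × 2.05 × 6 = 6.15 kN, acting at 6.2 m from P (one-third of the span from the peak).
Taking moments about P: Q_y·10.9 − (½·2.05·6)·6.2 − 60·4 = 0 → Q_y = 278.13/10.9 = 25.5165 ≈ 25.52 kN.
ΣF_y = 0: P_y + 25.5165 − ½·2.05·6 − 60 = 0 → P_y = 40.63 kN.
ΣF_x = 0: P_x + 35 = 0 → P_x = -35.00 kN.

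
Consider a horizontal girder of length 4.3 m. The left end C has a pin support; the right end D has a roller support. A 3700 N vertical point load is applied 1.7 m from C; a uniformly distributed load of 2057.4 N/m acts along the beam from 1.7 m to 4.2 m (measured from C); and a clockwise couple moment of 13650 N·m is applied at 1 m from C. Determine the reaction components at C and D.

C_x = 0, C_y = 677.6 N, D_y = 8166 N

Resultant of the distributed load: 2057.4 × 2.5 = 5143.5 N at 2.95 m from C.
Taking moments about C: D_y·4.3 − 3700·1.7 − (2057.4·2.5)·2.95 − 13650 = 0 → D_y = 35113.325/4.3 = 8165.89 ≈ 8166 N.
ΣF_y = 0: C_y + 8165.89 − 3700 − 2057.4·2.5 = 0 → C_y = 677.6 N.
ΣF_x = 0: no horizontal applied forces, so C_x = 0.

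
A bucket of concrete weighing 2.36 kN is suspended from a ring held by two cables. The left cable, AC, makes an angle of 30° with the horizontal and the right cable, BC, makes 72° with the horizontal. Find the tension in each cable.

T_AC = 0.7456 kN, T_BC = 2.089 kN

ΣF_x = 0: −T_AC·cos30° + T_BC·cos72° = 0 → T_BC = 2.80252·T_AC.
ΣF_y = 0: T_AC·sin30° + T_BC·sin72° = 2.36.
Substitute: T_AC·(0.5 + 2.80252·0.951057) = 2.36 → T_AC = 0.745572 ≈ 0.7456 kN.
Then T_BC = 2.80252 × 0.745572 = 2.089 kN.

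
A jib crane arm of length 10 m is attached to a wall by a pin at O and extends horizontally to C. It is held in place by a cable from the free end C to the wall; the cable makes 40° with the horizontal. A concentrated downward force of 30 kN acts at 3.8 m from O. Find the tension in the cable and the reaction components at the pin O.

ΣM about O: T·sin40°·10 − 30·3.8 = 0 → T = 114/(10·0.642788) = 17.7352 ≈ 17.74 kN.
ΣF_x = 0: O_x − T·cos40° = 0 → O_x = 17.7352 × 0.766044 = 13.59 kN.
ΣF_y = 0: O_y + T·sin40° − 30 = 0 → O_y = 30 − 17.7352 × 0.642788 = 18.60 kN.

T = 17.74 kN, O_x = 13.59 kN, O_y = 18.60 kN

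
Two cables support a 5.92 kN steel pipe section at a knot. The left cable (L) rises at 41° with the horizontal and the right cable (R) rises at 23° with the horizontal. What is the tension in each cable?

T_L = 6.063 kN, T_R = 4.971 kN

ΣF_x = 0: −T_L·cos41° + T_R·cos23° = 0 → T_R = 0.819887·T_L.
ΣF_y = 0: T_L·sin41° + T_R·sin23° = 5.92.
Substitute: T_L·(0.656059 + 0.819887·0.390731) = 5.92 → T_L = 6.063 kN.
Then T_R = 0.819887 × 6.063 = 4.971 kN.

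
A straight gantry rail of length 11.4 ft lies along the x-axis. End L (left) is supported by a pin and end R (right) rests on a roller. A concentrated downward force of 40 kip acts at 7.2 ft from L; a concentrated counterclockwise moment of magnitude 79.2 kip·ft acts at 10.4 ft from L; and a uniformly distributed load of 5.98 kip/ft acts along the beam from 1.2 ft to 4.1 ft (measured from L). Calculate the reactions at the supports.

L_x = 0, L_y = 34.99 kip, R_y = 22.35 kip

Resultant of the distributed load: 5.98 × 2.9 = 17.342 kip at 2.65 ft from L.
ΣM about L: R_y·11.4 − 40·7.2 + 79.2 − (5.98·2.9)·2.65 = 0 → R_y = 254.7563/11.4 = 22.347 ≈ 22.35 kip.
ΣF_y = 0: L_y + 22.347 − 40 − 5.98·2.9 = 0 → L_y = 34.99 kip.
ΣF_x = 0: no horizontal applied forces, so L_x = 0.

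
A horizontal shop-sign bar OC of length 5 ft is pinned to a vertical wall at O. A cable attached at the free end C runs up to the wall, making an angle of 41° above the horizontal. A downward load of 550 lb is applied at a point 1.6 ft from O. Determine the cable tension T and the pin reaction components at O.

ΣM about O: T·sin41°·5 − 550·1.6 = 0 → T = 880/(5·0.656059) = 268.269 ≈ 268.3 lb.
ΣF_x = 0: O_x − T·cos41° = 0 → O_x = 268.269 × 0.75471 = 202.5 lb.
ΣF_y = 0: O_y + T·sin41° − 550 = 0 → O_y = 550 − 268.269 × 0.656059 = 374.0 lb.

T = 268.3 lb, O_x = 202.5 lb, O_y = 374.0 lb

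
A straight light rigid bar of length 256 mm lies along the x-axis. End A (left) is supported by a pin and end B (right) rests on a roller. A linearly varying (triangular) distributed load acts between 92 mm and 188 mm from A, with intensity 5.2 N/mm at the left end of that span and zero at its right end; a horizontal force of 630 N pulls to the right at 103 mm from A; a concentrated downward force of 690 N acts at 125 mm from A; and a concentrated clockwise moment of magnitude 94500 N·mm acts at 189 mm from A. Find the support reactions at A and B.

A_x = -630.0 N, A_y = 112.6 N, B_y = 827.0 N

Resultant of the triangular load: ½ × 5.2 × 96 = 249.6 N, acting at 124 mm from A (one-third of the span from the peak).
ΣM about A: B_y·256 − (½·5.2·96)·124 − 690·125 − 94500 = 0 → B_y = 211700.4/256 = 826.955 ≈ 827.0 N.
ΣF_y = 0: A_y + 826.955 − ½·5.2·96 − 690 = 0 → A_y = 112.6 N.
ΣF_x = 0: A_x + 630 = 0 → A_x = -630.0 N.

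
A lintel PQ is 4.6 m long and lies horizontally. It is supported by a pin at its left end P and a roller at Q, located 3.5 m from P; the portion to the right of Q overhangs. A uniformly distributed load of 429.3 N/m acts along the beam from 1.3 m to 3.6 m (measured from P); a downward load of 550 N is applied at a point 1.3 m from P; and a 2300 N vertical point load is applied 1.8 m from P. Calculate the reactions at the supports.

Resultant of the distributed load: 429.3 × 2.3 = 987.39 N at 2.45 m from P.
Moments about P: Q_y·3.5 − (429.3·2.3)·2.45 − 550·1.3 − 2300·1.8 = 0 → Q_y = 7274.1055/3.5 = 2078.32 ≈ 2078 N.
ΣF_y = 0: P_y + 2078.32 − 429.3·2.3 − 550 − 2300 = 0 → P_y = 1759 N.
ΣF_x = 0: no horizontal applied forces, so P_x = 0.

P_x = 0, P_y = 1759 N, Q_y = 2078 N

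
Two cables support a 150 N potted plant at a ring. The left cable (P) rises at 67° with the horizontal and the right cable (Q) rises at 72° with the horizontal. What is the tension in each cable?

ΣF_x = 0: −T_P·cos67° + T_Q·cos72° = 0 → T_Q = 1.26443·T_P.
ΣF_y = 0: T_P·sin67° + T_Q·sin72° = 150.
Substitute: T_P·(0.920505 + 1.26443·0.951057) = 150 → T_P = 70.6531 ≈ 70.65 N.
Then T_Q = 1.26443 × 70.6531 = 89.34 N.

T_P = 70.65 N, T_Q = 89.34 N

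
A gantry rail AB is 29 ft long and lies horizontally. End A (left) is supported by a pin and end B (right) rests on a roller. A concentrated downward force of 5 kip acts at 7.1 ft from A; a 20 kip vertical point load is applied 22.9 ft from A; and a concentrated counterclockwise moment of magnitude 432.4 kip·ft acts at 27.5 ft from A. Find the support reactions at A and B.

ΣM about A: B_y·29 − 5·7.1 − 20·22.9 + 432.4 = 0 → B_y = 61.1/29 = 2.1069 ≈ 2.107 kip.
ΣF_y = 0: A_y + 2.1069 − 5 − 20 = 0 → A_y = 22.89 kip.
ΣF_x = 0: no horizontal applied forces, so A_x = 0.

A_x = 0, A_y = 22.89 kip, B_y = 2.107 kip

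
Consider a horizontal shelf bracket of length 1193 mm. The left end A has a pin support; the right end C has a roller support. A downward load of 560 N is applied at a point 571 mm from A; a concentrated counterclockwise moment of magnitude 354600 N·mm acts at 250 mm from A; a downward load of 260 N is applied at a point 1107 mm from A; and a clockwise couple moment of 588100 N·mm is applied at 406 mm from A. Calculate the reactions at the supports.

ΣM about A: C_y·1193 − 560·571 + 354600 − 260·1107 − 588100 = 0 → C_y = 841080/1193 = 705.013 ≈ 705.0 N.
ΣF_y = 0: A_y + 705.013 − 560 − 260 = 0 → A_y = 115.0 N.
ΣF_x = 0: no horizontal applied forces, so A_x = 0.

A_x = 0, A_y = 115.0 N, C_y = 705.0 N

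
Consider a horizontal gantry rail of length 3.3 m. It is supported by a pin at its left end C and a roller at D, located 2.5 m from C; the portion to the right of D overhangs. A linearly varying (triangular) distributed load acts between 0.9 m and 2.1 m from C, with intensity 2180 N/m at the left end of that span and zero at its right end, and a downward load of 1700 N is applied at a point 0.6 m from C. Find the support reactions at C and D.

C_x = 0, C_y = 1920 N, D_y = 1088 N

Resultant of the triangular load: ½ × 2180 × 1.2 = 1308 N, acting at 1.3 m from C (one-third of the span from the peak).
Moments about C: D_y·2.5 − (½·2180·1.2)·1.3 − 1700·0.6 = 0 → D_y = 2720.4/2.5 = 1088.16 ≈ 1088 N.
ΣF_y = 0: C_y + 1088.16 − ½·2180·1.2 − 1700 = 0 → C_y = 1920 N.
ΣF_x = 0: no horizontal applied forces, so C_x = 0.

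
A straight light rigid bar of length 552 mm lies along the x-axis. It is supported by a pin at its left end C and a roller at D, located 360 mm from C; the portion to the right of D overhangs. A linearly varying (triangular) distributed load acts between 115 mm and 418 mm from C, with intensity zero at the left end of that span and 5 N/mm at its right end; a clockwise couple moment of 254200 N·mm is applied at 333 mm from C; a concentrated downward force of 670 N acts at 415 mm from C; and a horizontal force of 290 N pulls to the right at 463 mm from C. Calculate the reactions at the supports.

Resultant of the triangular load: ½ × 5 × 303 = 757.5 N, acting at 317 mm from C (one-third of the span from the peak).
ΣM about C: D_y·360 − (½·5·303)·317 − 254200 − 670·415 = 0 → D_y = 772377.5/360 = 2145.49 ≈ 2145 N.
ΣF_y = 0: C_y + 2145.49 − ½·5·303 − 670 = 0 → C_y = -718.0 N.
ΣF_x = 0: C_x + 290 = 0 → C_x = -290.0 N.

C_x = -290.0 N, C_y = -718.0 N, D_y = 2145 N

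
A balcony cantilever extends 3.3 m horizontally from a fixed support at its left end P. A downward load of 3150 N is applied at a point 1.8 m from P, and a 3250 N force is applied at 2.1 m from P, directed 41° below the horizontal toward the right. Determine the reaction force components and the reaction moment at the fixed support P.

ΣF_x = 0: P_x + 3250·cos41° = 0 → P_x = -2453 N.
ΣF_y = 0: P_y − 3150 − 3250·sin41° = 0 → P_y = 5282 N.
ΣM about P: M_P − 3150·1.8 − 3250·sin41°·2.1 = 0 → M_P = 10150 N·m.

P_x = -2453 N, P_y = 5282 N, M_P = 10150 N·m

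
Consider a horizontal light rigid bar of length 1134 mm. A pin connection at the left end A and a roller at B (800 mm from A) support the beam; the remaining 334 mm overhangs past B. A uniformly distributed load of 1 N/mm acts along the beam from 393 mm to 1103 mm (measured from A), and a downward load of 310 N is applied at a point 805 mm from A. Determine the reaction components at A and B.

A_x = 0, A_y = 44.21 N, B_y = 975.8 N

Resultant of the distributed load: 1 × 710 = 710 N at 748 mm from A.
Moments about A: B_y·800 − (1·710)·748 − 310·805 = 0 → B_y = 780630/800 = 975.788 ≈ 975.8 N.
ΣF_y = 0: A_y + 975.788 − 1·710 − 310 = 0 → A_y = 44.21 N.
ΣF_x = 0: no horizontal applied forces, so A_x = 0.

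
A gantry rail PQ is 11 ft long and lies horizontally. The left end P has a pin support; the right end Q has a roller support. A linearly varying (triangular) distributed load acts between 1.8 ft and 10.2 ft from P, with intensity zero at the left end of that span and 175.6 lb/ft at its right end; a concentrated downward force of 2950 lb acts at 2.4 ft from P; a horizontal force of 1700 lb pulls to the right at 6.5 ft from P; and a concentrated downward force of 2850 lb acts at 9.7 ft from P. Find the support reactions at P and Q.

P_x = -1700 lb, P_y = 2885 lb, Q_y = 3653 lb

Resultant of the triangular load: ½ × 175.6 × 8.4 = 737.52 lb, acting at 7.4 ft from P (one-third of the span from the peak).
ΣM about P: Q_y·11 − (½·175.6·8.4)·7.4 − 2950·2.4 − 2850·9.7 = 0 → Q_y = 40182.648/11 = 3652.97 ≈ 3653 lb.
ΣF_y = 0: P_y + 3652.97 − ½·175.6·8.4 − 2950 − 2850 = 0 → P_y = 2885 lb.
ΣF_x = 0: P_x + 1700 = 0 → P_x = -1700 lb.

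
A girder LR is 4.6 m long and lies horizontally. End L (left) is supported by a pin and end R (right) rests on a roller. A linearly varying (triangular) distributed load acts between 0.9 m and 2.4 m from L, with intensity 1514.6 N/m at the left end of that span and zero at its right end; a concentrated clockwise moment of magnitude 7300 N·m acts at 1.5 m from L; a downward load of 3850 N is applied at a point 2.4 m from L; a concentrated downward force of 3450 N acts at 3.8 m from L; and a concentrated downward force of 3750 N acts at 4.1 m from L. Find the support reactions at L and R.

L_x = 0, L_y = 2052 N, R_y = 10130 N

Resultant of the triangular load: ½ × 1514.6 × 1.5 = 1135.95 N, acting at 1.4 m from L (one-third of the span from the peak).
Moments about L: R_y·4.6 − (½·1514.6·1.5)·1.4 − 7300 − 3850·2.4 − 3450·3.8 − 3750·4.1 = 0 → R_y = 46615.33/4.6 = 10133.8 ≈ 10130 N.
ΣF_y = 0: L_y + 10133.8 − ½·1514.6·1.5 − 3850 − 3450 − 3750 = 0 → L_y = 2052 N.
ΣF_x = 0: no horizontal applied forces, so L_x = 0.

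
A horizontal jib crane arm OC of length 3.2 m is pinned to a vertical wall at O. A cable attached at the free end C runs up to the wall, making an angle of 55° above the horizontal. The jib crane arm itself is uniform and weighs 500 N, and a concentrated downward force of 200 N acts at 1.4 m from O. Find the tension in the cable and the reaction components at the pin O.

ΣM about O: T·sin55°·3.2 − 500·1.6 − 200·1.4 = 0 → T = 1080/(3.2·0.819152) = 412.011 ≈ 412.0 N.
ΣF_x = 0: O_x − T·cos55° = 0 → O_x = 412.011 × 0.573576 = 236.3 N.
ΣF_y = 0: O_y + T·sin55° − 500 − 200 = 0 → O_y = 700 − 412.011 × 0.819152 = 362.5 N.

T = 412.0 N, O_x = 236.3 N, O_y = 362.5 N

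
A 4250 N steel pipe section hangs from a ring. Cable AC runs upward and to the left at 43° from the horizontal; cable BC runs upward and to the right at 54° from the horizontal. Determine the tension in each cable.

ΣF_x = 0: −T_AC·cos43° + T_BC·cos54° = 0 → T_BC = 1.24425·T_AC.
ΣF_y = 0: T_AC·sin43° + T_BC·sin54° = 4250.
Substitute: T_AC·(0.681998 + 1.24425·0.809017) = 4250 → T_AC = 2516.85 ≈ 2517 N.
Then T_BC = 1.24425 × 2516.85 = 3132 N.

T_AC = 2517 N, T_BC = 3132 N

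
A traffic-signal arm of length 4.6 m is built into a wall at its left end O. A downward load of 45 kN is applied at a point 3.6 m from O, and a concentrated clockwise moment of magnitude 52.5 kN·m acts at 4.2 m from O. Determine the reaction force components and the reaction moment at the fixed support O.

O_x = 0, O_y = 45.00 kN, M_O = 214.5 kN·m

ΣF_x = 0: O_x = 0.
ΣF_y = 0: O_y − 45 = 0 → O_y = 45.00 kN.
ΣM about O: M_O − 45·3.6 − 52.5 = 0 → M_O = 214.5 kN·m.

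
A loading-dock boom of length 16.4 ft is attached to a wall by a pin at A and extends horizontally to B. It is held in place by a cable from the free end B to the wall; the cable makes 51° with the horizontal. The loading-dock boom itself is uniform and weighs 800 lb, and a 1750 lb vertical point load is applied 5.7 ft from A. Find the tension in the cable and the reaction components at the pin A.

T = 1297 lb, A_x = 816.4 lb, A_y = 1542 lb

ΣM about A: T·sin51°·16.4 − 800·8.2 − 1750·5.7 = 0 → T = 16535/(16.4·0.777146) = 1297.35 ≈ 1297 lb.
ΣF_x = 0: A_x − T·cos51° = 0 → A_x = 1297.35 × 0.62932 = 816.4 lb.
ΣF_y = 0: A_y + T·sin51° − 800 − 1750 = 0 → A_y = 2550 − 1297.35 × 0.777146 = 1542 lb.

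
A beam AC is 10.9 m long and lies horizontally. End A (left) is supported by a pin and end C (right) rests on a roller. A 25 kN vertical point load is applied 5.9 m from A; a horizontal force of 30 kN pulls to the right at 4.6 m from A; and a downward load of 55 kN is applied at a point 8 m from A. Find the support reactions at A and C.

A_x = -30.00 kN, A_y = 26.10 kN, C_y = 53.90 kN

Moments about A: C_y·10.9 − 25·5.9 − 55·8 = 0 → C_y = 587.5/10.9 = 53.8991 ≈ 53.90 kN.
ΣF_y = 0: A_y + 53.8991 − 25 − 55 = 0 → A_y = 26.10 kN.
ΣF_x = 0: A_x + 30 = 0 → A_x = -30.00 kN.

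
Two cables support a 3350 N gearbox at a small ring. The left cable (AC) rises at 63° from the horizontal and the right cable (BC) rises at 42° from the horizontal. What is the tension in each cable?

T_AC = 2577 N, T_BC = 1575 N

ΣF_x = 0: −T_AC·cos63° + T_BC·cos42° = 0 → T_BC = 0.610904·T_AC.
ΣF_y = 0: T_AC·sin63° + T_BC·sin42° = 3350.
Substitute: T_AC·(0.891007 + 0.610904·0.669131) = 3350 → T_AC = 2577.36 ≈ 2577 N.
Then T_BC = 0.610904 × 2577.36 = 1575 N.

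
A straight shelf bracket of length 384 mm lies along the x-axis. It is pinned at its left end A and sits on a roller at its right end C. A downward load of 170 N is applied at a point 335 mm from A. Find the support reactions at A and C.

A_x = 0, A_y = 21.69 N, C_y = 148.3 N

Moments about A: C_y·384 − 170·335 = 0 → C_y = 56950/384 = 148.307 ≈ 148.3 N.
ΣF_y = 0: A_y + 148.307 − 170 = 0 → A_y = 21.69 N.
ΣF_x = 0: no horizontal applied forces, so A_x = 0.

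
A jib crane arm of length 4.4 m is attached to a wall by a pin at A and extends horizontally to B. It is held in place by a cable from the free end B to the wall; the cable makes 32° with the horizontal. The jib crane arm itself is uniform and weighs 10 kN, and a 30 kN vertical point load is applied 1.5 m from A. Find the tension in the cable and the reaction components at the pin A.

ΣM about A: T·sin32°·4.4 − 10·2.2 − 30·1.5 = 0 → T = 67/(4.4·0.529919) = 28.7351 ≈ 28.74 kN.
ΣF_x = 0: A_x − T·cos32° = 0 → A_x = 28.7351 × 0.848048 = 24.37 kN.
ΣF_y = 0: A_y + T·sin32° − 10 − 30 = 0 → A_y = 40 − 28.7351 × 0.529919 = 24.77 kN.

T = 28.74 kN, A_x = 24.37 kN, A_y = 24.77 kN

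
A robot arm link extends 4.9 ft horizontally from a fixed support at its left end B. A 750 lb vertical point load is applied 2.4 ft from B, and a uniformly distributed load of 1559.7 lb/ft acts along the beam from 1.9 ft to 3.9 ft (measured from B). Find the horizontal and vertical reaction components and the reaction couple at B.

B_x = 0, B_y = 3869 lb, M_B = 10850 lb·ft

Resultant of the distributed load: 1559.7 × 2 = 3119.4 lb at 2.9 ft from B.
ΣF_x = 0: B_x = 0.
ΣF_y = 0: B_y − 750 − 1559.7·2 = 0 → B_y = 3869 lb.
ΣM about B: M_B − 750·2.4 − (1559.7·2)·2.9 = 0 → M_B = 10850 lb·ft.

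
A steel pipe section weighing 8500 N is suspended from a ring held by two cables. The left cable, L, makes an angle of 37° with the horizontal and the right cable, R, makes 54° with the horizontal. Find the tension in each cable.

ΣF_x = 0: −T_L·cos37° + T_R·cos54° = 0 → T_R = 1.35872·T_L.
ΣF_y = 0: T_L·sin37° + T_R·sin54° = 8500.
Substitute: T_L·(0.601815 + 1.35872·0.809017) = 8500 → T_L = 4996.94 ≈ 4997 N.
Then T_R = 1.35872 × 4996.94 = 6789 N.

T_L = 4997 N, T_R = 6789 N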